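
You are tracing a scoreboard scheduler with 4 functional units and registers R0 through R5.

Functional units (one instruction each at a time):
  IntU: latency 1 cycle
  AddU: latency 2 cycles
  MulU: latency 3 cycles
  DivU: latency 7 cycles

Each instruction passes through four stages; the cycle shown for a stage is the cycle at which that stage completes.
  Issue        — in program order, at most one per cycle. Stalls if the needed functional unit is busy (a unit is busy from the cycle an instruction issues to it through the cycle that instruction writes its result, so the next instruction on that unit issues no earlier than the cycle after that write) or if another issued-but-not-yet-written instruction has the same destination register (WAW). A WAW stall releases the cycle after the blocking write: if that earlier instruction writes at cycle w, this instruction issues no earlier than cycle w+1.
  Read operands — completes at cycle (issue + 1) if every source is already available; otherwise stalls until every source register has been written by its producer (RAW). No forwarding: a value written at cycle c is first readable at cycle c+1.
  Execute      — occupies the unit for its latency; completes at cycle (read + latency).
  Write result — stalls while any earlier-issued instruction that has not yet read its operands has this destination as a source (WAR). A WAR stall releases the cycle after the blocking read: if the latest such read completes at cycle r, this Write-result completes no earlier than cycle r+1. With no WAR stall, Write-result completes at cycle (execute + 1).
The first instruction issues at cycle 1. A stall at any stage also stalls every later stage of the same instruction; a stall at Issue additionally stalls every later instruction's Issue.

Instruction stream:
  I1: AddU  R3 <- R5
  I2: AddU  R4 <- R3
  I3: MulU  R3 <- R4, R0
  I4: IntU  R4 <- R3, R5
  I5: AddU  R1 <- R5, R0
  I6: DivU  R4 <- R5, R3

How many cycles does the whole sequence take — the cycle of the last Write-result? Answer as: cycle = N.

c1: I1 dispatched to AddU
c2: I1 operands ready
c4: I1 complete
c5: R3←I1
c6: I2 dispatched to AddU
c7: I2 operands ready; I3 dispatched to MulU
c9: I2 complete
c10: R4←I2
c11: I3 operands ready; I4 dispatched to IntU
c12: I5 dispatched to AddU
c13: I5 operands ready
c14: I3 complete
c15: R3←I3; I5 complete
c16: I4 operands ready; R1←I5
c17: I4 complete
c18: R4←I4
c19: I6 dispatched to DivU
c20: I6 operands ready
c27: I6 complete
c28: R4←I6

cycle = 28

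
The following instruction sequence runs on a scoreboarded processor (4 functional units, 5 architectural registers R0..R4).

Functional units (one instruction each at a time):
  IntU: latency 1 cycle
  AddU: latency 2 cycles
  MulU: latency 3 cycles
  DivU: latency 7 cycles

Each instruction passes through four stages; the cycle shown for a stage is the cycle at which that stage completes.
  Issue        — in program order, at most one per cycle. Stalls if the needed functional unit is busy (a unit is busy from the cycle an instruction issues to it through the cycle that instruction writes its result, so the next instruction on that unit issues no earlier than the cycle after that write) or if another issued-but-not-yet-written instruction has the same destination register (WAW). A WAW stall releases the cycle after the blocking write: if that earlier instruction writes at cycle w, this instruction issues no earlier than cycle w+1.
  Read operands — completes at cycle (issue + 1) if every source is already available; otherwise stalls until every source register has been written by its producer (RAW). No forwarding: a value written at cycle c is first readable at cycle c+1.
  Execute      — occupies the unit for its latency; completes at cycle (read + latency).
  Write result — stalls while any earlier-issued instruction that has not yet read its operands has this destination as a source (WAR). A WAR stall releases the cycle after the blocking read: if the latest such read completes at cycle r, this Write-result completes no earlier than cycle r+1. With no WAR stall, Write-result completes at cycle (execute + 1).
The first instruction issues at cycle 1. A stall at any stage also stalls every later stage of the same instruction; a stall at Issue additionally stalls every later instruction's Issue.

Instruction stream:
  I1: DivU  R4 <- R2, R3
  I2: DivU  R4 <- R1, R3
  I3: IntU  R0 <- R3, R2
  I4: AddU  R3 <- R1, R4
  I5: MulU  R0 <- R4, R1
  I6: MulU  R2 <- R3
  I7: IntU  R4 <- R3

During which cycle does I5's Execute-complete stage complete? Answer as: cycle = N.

c1: I1→DivU
c2: I1 RO
c9: I1 EX
c10: I1 WR R4
c11: I2→DivU
c12: I2 RO · I3→IntU
c13: I3 RO · I4→AddU
c14: I3 EX
c15: I3 WR R0
c16: I5→MulU
c19: I2 EX
c20: I2 WR R4
c21: I4 RO · I5 RO
c23: I4 EX
c24: I4 WR R3 · I5 EX
c25: I5 WR R0
c26: I6→MulU
c27: I6 RO · I7→IntU
c28: I7 RO
c29: I7 EX
c30: I6 EX · I7 WR R4
c31: I6 WR R2

cycle = 24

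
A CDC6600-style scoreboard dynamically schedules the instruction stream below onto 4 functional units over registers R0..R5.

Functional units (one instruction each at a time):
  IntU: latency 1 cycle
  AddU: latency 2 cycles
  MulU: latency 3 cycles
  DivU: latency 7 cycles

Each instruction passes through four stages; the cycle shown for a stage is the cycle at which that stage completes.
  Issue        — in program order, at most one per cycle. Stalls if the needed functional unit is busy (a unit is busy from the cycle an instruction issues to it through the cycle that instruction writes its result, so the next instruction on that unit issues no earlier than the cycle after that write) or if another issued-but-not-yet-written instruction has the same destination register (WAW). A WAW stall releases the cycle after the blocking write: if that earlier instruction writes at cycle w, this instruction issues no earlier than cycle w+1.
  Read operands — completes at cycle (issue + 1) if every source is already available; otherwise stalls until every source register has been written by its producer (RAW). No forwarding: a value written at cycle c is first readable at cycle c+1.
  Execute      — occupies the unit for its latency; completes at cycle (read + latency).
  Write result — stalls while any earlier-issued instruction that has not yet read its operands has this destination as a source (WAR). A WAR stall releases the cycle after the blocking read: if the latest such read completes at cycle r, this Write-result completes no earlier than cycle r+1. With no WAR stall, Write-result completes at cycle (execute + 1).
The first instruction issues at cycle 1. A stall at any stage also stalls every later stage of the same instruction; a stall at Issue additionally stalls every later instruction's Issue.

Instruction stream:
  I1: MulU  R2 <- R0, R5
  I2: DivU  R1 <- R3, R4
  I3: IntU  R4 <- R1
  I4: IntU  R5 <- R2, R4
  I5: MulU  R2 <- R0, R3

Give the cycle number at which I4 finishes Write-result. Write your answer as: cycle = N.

I1: IS=1 RO=2 EX=5 WR=6
I2: IS=2 RO=3 EX=10 WR=11
I3: IS=3 RO=12 EX=13 WR=14  [RAW R1: wait I2 write@11]
I4: IS=15 RO=16 EX=17 WR=18  [struct: IntU busy until I3 writes@14]
I5: IS=16 RO=17 EX=20 WR=21

cycle = 18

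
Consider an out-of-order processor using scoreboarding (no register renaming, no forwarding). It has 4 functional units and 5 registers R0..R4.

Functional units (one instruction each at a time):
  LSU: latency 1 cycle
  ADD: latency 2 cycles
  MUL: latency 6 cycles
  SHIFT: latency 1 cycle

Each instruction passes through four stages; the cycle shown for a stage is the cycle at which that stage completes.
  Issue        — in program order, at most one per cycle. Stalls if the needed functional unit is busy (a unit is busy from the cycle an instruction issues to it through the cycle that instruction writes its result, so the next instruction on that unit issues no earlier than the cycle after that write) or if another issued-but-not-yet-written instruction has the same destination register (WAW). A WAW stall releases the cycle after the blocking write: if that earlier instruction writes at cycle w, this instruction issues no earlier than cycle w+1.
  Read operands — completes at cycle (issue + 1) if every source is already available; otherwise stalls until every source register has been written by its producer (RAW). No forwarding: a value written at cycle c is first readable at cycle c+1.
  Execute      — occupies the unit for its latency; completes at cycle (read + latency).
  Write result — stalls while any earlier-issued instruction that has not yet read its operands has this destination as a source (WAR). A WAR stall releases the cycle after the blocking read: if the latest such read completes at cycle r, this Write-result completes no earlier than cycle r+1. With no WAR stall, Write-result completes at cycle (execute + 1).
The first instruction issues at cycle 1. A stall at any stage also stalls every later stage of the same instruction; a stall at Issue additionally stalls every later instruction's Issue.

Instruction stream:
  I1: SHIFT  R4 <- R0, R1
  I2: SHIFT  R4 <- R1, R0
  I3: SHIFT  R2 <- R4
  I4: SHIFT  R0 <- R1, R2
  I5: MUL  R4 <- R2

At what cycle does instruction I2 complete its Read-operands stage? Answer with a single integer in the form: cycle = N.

cycle = 6

I1  is:1  ro:2  ex:3  wr:4
I2  is:5  ro:6  ex:7  wr:8  — struct: SHIFT busy until I1 writes@4
I3  is:9  ro:10  ex:11  wr:12  — struct: SHIFT busy until I2 writes@8
I4  is:13  ro:14  ex:15  wr:16  — struct: SHIFT busy until I3 writes@12
I5  is:14  ro:15  ex:21  wr:22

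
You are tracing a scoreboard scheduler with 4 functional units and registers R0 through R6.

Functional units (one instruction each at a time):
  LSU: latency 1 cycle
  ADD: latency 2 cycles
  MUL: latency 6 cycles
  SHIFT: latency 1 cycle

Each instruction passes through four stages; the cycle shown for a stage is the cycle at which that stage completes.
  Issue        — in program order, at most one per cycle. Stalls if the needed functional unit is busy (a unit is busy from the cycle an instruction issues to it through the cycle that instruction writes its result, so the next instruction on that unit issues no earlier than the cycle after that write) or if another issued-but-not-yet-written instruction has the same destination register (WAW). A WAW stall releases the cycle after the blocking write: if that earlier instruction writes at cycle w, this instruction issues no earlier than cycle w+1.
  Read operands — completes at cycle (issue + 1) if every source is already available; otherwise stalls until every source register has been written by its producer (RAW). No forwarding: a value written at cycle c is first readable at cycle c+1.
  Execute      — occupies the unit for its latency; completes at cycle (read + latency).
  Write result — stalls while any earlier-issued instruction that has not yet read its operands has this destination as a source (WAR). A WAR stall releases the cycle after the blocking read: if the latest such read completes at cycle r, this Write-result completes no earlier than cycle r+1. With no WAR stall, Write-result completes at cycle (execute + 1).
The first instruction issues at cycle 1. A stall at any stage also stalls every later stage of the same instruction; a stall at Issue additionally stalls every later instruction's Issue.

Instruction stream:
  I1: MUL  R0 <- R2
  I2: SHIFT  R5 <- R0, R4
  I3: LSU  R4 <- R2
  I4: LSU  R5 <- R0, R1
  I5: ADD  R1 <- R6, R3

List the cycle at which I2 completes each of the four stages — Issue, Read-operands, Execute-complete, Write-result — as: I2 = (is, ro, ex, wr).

  I1 | 1 | 2 | 8 | 9
  I2 | 2 | 10 | 11 | 12   RAW R0: wait I1 write@9
  I3 | 3 | 4 | 5 | 11   WAR R4: wait I2 read@10
  I4 | 13 | 14 | 15 | 16   WAW R5: wait I2 write@12
  I5 | 14 | 15 | 17 | 18

I2 = (2, 10, 11, 12)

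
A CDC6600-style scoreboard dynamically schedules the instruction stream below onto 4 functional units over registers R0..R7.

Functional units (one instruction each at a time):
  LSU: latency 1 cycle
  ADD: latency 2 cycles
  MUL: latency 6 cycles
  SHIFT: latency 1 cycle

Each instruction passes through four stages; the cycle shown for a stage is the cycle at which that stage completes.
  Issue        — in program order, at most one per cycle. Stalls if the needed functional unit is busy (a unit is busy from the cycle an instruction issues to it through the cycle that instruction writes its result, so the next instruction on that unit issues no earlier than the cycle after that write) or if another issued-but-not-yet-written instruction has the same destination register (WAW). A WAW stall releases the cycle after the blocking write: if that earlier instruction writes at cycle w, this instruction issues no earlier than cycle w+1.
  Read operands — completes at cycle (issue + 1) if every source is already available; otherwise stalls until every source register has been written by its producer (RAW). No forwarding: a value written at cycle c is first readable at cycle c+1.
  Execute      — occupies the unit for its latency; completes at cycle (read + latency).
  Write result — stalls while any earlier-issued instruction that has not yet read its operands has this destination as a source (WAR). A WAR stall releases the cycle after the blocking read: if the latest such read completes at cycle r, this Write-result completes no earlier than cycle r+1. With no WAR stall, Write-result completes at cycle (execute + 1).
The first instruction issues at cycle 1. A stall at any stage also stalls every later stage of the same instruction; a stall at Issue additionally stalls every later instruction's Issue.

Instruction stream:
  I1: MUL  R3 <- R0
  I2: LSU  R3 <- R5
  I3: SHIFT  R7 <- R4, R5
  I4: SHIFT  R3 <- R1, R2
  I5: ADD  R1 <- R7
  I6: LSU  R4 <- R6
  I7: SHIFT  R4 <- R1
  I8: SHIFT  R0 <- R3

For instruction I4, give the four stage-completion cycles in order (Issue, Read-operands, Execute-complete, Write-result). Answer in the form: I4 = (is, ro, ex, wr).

1) issue 1, read 2, done 8, write 9
2) issue 10, read 11, done 12, write 13  <WAW R3: wait I1 write@9>
3) issue 11, read 12, done 13, write 14
4) issue 15, read 16, done 17, write 18  <struct: SHIFT busy until I3 writes@14>
5) issue 16, read 17, done 19, write 20
6) issue 17, read 18, done 19, write 20
7) issue 21, read 22, done 23, write 24  <WAW R4: wait I6 write@20>
8) issue 25, read 26, done 27, write 28  <struct: SHIFT busy until I7 writes@24>

I4 = (15, 16, 17, 18)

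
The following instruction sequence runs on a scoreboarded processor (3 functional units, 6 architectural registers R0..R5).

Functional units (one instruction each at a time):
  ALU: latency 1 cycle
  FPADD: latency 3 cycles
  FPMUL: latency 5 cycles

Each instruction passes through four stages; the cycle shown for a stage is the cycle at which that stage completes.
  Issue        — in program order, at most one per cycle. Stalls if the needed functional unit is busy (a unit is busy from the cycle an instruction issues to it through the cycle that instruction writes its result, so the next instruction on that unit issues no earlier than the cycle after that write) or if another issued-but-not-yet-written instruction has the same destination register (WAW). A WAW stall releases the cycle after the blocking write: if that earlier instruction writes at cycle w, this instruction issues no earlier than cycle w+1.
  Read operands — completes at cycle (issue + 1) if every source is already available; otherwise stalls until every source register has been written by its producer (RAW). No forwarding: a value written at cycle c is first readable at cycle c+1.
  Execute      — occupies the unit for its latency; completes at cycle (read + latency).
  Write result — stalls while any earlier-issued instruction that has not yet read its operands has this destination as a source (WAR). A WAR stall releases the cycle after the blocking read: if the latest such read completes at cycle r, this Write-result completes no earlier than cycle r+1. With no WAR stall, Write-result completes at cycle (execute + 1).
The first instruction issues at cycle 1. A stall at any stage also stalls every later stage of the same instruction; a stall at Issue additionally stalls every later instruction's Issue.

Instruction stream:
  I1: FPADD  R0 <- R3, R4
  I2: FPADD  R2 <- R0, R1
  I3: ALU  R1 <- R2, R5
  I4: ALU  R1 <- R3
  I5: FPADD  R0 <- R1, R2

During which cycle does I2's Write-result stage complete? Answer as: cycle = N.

[I1] 1/2/5/6
[I2] 7/8/11/12  (struct: FPADD busy until I1 writes@6)
[I3] 8/13/14/15  (RAW R2: wait I2 write@12)
[I4] 16/17/18/19  (struct: ALU busy until I3 writes@15)
[I5] 17/20/23/24  (RAW R1: wait I4 write@19)

cycle = 12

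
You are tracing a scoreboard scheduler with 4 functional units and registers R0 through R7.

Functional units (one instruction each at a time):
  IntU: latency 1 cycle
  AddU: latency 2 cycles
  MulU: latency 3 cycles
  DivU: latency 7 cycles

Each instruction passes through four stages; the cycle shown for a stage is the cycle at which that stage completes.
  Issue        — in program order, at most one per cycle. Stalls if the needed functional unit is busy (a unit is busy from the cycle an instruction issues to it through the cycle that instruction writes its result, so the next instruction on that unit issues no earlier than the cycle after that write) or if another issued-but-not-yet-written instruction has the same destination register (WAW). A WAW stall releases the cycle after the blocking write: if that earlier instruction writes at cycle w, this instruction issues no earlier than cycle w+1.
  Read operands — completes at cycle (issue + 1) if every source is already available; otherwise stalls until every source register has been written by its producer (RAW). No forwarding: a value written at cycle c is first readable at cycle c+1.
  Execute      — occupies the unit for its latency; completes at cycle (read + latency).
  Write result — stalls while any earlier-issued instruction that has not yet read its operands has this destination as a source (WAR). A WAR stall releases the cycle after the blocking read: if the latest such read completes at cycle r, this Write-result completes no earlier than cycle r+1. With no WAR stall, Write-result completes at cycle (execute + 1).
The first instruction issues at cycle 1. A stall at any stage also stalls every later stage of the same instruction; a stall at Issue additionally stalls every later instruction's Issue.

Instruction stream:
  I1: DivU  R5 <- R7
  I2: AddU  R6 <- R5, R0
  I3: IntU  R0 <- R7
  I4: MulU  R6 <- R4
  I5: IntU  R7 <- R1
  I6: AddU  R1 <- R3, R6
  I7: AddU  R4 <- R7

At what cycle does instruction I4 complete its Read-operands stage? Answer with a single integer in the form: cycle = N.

cycle = 16

I1  is:1  ro:2  ex:9  wr:10
I2  is:2  ro:11  ex:13  wr:14  — RAW R5: wait I1 write@10
I3  is:3  ro:4  ex:5  wr:12  — WAR R0: wait I2 read@11
I4  is:15  ro:16  ex:19  wr:20  — WAW R6: wait I2 write@14
I5  is:16  ro:17  ex:18  wr:19
I6  is:17  ro:21  ex:23  wr:24  — RAW R6: wait I4 write@20
I7  is:25  ro:26  ex:28  wr:29  — struct: AddU busy until I6 writes@24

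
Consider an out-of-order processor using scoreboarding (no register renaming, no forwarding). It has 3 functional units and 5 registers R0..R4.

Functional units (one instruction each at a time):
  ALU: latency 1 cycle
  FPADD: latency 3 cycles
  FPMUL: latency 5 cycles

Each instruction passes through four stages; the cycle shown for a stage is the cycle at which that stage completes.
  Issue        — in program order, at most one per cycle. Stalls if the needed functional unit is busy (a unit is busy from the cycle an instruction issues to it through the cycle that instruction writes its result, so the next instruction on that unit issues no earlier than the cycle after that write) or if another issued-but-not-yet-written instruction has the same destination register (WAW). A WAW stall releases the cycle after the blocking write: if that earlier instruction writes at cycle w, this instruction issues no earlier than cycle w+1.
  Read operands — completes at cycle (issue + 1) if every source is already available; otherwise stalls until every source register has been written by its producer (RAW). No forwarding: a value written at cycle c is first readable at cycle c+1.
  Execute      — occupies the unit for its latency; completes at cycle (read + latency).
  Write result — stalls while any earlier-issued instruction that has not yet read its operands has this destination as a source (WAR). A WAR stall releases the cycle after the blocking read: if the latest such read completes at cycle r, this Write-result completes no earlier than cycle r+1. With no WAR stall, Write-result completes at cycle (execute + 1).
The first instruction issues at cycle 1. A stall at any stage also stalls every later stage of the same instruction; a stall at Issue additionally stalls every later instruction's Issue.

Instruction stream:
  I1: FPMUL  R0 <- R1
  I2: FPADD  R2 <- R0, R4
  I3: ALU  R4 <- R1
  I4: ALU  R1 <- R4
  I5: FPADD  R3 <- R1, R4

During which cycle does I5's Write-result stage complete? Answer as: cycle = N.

cycle = 19

  I1 | 1 | 2 | 7 | 8
  I2 | 2 | 9 | 12 | 13   RAW R0: wait I1 write@8
  I3 | 3 | 4 | 5 | 10   WAR R4: wait I2 read@9
  I4 | 11 | 12 | 13 | 14   struct: ALU busy until I3 writes@10
  I5 | 14 | 15 | 18 | 19   struct: FPADD busy until I2 writes@13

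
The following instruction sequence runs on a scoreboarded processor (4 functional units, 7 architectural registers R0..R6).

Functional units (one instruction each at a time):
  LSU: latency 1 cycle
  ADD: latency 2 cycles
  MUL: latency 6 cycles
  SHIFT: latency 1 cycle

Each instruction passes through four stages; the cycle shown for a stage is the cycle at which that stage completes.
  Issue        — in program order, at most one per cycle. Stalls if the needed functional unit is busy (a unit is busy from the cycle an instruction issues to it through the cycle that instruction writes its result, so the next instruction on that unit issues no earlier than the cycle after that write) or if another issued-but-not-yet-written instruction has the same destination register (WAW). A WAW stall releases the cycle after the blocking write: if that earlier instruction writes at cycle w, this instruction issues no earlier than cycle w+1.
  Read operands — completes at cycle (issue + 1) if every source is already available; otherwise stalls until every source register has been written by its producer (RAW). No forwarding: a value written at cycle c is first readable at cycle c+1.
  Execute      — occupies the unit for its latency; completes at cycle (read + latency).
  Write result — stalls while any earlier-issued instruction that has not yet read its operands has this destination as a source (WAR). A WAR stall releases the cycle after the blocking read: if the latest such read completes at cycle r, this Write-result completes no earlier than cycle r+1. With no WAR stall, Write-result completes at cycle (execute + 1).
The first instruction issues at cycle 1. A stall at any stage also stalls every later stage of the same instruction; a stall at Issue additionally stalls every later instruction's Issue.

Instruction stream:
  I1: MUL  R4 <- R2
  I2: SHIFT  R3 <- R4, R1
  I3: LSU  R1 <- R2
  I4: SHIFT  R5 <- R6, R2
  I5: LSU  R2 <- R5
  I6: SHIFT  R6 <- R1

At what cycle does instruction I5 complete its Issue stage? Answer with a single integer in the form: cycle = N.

cycle = 14

t=1  issue I1 (MUL)
t=2  I1 read-ops; issue I2 (SHIFT)
t=3  issue I3 (LSU)
t=4  I3 read-ops
t=5  I3 finished on LSU
t=8  I1 finished on MUL
t=9  I1→R4
t=10  I2 read-ops
t=11  I2 finished on SHIFT; I3→R1
t=12  I2→R3
t=13  issue I4 (SHIFT)
t=14  I4 read-ops; issue I5 (LSU)
t=15  I4 finished on SHIFT
t=16  I4→R5
t=17  I5 read-ops; issue I6 (SHIFT)
t=18  I5 finished on LSU; I6 read-ops
t=19  I5→R2; I6 finished on SHIFT
t=20  I6→R6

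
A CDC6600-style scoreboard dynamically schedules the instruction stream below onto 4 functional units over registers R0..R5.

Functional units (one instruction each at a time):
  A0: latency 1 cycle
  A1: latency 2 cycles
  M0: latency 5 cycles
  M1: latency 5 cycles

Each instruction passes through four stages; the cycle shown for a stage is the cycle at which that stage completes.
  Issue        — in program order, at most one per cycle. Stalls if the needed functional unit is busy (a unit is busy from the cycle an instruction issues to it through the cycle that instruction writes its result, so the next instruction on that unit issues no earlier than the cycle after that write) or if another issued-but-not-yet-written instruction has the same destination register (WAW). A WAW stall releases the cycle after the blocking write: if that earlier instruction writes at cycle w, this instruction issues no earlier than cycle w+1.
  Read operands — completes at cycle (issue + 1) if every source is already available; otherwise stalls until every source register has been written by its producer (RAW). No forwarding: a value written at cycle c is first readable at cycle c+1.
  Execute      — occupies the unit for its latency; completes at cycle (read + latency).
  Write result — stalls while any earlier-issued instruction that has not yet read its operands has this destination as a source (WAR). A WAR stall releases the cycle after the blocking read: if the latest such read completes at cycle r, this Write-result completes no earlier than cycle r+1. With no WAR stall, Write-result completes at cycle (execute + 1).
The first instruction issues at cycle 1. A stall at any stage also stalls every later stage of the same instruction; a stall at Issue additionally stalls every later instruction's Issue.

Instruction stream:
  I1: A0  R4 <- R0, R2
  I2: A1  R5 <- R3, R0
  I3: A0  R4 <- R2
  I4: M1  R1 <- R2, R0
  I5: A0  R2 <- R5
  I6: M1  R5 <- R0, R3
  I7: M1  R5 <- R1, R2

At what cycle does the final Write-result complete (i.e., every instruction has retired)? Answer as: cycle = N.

  I1 | 1 | 2 | 3 | 4
  I2 | 2 | 3 | 5 | 6
  I3 | 5 | 6 | 7 | 8   struct: A0 busy until I1 writes@4
  I4 | 6 | 7 | 12 | 13
  I5 | 9 | 10 | 11 | 12   struct: A0 busy until I3 writes@8
  I6 | 14 | 15 | 20 | 21   struct: M1 busy until I4 writes@13
  I7 | 22 | 23 | 28 | 29   struct: M1 busy until I6 writes@21

cycle = 29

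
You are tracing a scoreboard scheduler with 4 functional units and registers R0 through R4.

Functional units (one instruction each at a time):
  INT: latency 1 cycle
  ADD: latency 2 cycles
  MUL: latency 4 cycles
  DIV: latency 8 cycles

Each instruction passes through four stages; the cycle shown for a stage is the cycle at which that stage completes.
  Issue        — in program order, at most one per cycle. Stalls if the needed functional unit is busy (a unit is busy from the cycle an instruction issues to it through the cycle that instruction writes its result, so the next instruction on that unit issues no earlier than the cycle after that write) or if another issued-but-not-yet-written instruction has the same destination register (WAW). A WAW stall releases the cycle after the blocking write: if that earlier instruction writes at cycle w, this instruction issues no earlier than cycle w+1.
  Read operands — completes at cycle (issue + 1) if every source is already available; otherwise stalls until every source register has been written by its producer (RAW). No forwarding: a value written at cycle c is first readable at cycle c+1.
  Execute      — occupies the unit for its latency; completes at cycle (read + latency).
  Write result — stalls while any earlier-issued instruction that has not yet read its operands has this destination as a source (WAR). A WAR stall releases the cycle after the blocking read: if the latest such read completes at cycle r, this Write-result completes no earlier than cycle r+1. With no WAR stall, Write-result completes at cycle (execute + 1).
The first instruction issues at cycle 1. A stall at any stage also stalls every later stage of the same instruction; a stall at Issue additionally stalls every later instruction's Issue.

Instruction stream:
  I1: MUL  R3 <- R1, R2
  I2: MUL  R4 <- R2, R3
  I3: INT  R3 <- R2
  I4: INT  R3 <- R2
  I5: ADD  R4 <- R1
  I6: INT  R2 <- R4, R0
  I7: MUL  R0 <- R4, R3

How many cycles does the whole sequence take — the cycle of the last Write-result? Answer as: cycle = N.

I1: IS=1 RO=2 EX=6 WR=7
I2: IS=8 RO=9 EX=13 WR=14  [struct: MUL busy until I1 writes@7]
I3: IS=9 RO=10 EX=11 WR=12
I4: IS=13 RO=14 EX=15 WR=16  [struct: INT busy until I3 writes@12]
I5: IS=15 RO=16 EX=18 WR=19  [WAW R4: wait I2 write@14]
I6: IS=17 RO=20 EX=21 WR=22  [struct: INT busy until I4 writes@16; RAW R4: wait I5 write@19]
I7: IS=18 RO=20 EX=24 WR=25  [RAW R4: wait I5 write@19]

cycle = 25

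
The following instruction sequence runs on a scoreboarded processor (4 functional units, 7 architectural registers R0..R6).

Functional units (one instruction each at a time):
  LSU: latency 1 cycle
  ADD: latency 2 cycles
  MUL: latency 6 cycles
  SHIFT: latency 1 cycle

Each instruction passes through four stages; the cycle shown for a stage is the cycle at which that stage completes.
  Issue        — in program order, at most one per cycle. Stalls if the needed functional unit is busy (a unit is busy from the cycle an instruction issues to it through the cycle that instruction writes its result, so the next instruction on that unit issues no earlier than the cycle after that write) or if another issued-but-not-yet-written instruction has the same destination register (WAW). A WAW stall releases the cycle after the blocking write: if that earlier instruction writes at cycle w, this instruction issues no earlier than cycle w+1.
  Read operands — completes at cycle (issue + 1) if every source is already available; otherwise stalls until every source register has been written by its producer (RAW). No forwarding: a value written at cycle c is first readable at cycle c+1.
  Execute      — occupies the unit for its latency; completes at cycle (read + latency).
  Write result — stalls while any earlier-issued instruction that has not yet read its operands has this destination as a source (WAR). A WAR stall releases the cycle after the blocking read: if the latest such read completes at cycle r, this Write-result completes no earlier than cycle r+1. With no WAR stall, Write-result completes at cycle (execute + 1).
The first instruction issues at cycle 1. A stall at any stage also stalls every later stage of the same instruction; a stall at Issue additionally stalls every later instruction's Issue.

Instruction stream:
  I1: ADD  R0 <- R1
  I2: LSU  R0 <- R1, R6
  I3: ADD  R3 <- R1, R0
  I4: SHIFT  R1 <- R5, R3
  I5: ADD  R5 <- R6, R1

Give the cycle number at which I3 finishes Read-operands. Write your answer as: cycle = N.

c1: I1→ADD
c2: I1 RO
c4: I1 EX
c5: I1 WR R0
c6: I2→LSU
c7: I2 RO; I3→ADD
c8: I2 EX; I4→SHIFT
c9: I2 WR R0
c10: I3 RO
c12: I3 EX
c13: I3 WR R3
c14: I4 RO; I5→ADD
c15: I4 EX
c16: I4 WR R1
c17: I5 RO
c19: I5 EX
c20: I5 WR R5

cycle = 10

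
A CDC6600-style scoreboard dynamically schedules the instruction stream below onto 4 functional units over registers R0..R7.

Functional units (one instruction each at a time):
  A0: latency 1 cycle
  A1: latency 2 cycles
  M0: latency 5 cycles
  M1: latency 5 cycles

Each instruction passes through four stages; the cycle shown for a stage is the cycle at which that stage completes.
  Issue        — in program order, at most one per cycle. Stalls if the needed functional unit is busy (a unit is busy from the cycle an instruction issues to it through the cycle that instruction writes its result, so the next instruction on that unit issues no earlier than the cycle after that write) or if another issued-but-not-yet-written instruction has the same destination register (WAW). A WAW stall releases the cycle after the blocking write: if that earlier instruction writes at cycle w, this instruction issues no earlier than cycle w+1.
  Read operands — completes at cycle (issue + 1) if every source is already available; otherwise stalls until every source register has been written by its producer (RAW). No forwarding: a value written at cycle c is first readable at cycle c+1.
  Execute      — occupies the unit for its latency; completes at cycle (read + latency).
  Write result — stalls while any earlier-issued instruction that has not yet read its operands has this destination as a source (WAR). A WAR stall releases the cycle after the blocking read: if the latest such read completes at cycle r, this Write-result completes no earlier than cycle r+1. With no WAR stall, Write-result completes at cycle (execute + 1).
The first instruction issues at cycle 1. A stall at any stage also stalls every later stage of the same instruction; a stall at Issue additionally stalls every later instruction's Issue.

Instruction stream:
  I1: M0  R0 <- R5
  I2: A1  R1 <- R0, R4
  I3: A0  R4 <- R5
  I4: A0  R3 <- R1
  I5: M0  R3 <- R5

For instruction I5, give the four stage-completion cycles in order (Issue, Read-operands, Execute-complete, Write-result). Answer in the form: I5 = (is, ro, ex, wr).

I5 = (16, 17, 22, 23)

cycle 1: I1→M0
cycle 2: I1 RO; I2→A1
cycle 3: I3→A0
cycle 4: I3 RO
cycle 5: I3 EX
cycle 7: I1 EX
cycle 8: I1 WR R0
cycle 9: I2 RO
cycle 10: I3 WR R4
cycle 11: I2 EX; I4→A0
cycle 12: I2 WR R1
cycle 13: I4 RO
cycle 14: I4 EX
cycle 15: I4 WR R3
cycle 16: I5→M0
cycle 17: I5 RO
cycle 22: I5 EX
cycle 23: I5 WR R3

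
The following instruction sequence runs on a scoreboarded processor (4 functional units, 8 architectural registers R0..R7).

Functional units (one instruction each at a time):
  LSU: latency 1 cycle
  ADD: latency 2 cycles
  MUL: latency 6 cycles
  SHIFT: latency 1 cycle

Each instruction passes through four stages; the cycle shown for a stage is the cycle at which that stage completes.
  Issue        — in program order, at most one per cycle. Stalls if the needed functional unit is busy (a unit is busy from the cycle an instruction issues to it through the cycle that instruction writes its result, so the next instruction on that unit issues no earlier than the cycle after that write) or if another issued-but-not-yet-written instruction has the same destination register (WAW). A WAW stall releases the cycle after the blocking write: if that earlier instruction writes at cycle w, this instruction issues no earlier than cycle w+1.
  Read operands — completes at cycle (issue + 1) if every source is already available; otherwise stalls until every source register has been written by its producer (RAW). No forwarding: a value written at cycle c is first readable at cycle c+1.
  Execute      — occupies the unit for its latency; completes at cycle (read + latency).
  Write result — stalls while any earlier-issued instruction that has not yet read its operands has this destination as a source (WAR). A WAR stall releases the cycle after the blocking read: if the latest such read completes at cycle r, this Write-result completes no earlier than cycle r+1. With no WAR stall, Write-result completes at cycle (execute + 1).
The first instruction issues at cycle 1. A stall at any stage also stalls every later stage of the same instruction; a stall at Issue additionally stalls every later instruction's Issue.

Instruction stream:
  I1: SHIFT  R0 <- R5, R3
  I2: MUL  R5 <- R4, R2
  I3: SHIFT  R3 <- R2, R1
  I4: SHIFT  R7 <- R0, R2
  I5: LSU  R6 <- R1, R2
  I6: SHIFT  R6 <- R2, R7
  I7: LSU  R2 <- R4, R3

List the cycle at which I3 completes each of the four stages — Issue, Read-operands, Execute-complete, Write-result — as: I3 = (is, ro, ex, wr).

t=1  I1 issues→SHIFT
t=2  I1 reads · I2 issues→MUL
t=3  I1 exec-done · I2 reads
t=4  I1 writes R0
t=5  I3 issues→SHIFT
t=6  I3 reads
t=7  I3 exec-done
t=8  I3 writes R3
t=9  I2 exec-done · I4 issues→SHIFT
t=10  I2 writes R5 · I4 reads · I5 issues→LSU
t=11  I4 exec-done · I5 reads
t=12  I4 writes R7 · I5 exec-done
t=13  I5 writes R6
t=14  I6 issues→SHIFT
t=15  I6 reads · I7 issues→LSU
t=16  I6 exec-done · I7 reads
t=17  I6 writes R6 · I7 exec-done
t=18  I7 writes R2

I3 = (5, 6, 7, 8)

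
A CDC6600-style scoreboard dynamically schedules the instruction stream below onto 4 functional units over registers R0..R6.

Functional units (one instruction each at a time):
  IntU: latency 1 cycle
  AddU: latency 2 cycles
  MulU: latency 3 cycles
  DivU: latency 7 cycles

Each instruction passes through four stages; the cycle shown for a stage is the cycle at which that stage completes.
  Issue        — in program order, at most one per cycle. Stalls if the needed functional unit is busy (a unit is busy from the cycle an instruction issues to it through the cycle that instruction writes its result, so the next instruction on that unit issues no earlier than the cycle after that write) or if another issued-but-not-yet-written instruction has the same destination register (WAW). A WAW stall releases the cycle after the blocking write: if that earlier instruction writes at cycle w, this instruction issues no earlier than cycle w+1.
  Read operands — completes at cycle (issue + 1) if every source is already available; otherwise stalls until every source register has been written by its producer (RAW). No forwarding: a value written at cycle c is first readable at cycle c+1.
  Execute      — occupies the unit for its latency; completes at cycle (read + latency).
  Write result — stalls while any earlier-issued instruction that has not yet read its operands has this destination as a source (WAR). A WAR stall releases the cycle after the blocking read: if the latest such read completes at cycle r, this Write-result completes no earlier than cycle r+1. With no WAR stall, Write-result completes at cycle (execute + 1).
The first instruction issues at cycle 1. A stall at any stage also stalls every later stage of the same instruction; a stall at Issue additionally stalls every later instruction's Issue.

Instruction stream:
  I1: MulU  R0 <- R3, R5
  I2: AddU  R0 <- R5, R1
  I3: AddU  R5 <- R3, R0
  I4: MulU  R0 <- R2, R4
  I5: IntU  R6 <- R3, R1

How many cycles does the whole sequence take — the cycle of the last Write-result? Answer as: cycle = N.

cycle = 18

[1] I1→MulU
[2] I1 RO
[5] I1 EX
[6] I1 WR R0
[7] I2→AddU
[8] I2 RO
[10] I2 EX
[11] I2 WR R0
[12] I3→AddU
[13] I3 RO, I4→MulU
[14] I4 RO, I5→IntU
[15] I3 EX, I5 RO
[16] I3 WR R5, I5 EX
[17] I4 EX, I5 WR R6
[18] I4 WR R0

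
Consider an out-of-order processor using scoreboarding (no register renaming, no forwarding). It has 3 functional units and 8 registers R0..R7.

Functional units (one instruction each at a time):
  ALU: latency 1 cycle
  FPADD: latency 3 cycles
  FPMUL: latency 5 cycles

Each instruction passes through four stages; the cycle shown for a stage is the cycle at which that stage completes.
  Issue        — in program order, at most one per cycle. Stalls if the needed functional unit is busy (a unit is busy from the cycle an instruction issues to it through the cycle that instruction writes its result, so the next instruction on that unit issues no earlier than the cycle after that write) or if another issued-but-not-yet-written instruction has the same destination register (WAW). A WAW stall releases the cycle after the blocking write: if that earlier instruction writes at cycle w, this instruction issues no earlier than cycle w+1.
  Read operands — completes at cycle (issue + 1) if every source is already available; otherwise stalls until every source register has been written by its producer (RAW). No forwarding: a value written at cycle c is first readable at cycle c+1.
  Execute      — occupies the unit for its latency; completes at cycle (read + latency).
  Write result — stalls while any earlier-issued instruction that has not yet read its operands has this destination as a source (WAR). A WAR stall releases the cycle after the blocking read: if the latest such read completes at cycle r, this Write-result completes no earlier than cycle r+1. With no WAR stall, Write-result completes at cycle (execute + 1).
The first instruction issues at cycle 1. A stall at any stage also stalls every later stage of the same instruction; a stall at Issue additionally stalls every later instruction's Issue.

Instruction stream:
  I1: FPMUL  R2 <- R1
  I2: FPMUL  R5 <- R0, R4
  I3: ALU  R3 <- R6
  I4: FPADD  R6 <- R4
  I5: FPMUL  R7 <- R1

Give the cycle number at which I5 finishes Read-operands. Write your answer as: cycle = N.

cycle = 18

I1  is:1  ro:2  ex:7  wr:8
I2  is:9  ro:10  ex:15  wr:16  — struct: FPMUL busy until I1 writes@8
I3  is:10  ro:11  ex:12  wr:13
I4  is:11  ro:12  ex:15  wr:16
I5  is:17  ro:18  ex:23  wr:24  — struct: FPMUL busy until I2 writes@16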